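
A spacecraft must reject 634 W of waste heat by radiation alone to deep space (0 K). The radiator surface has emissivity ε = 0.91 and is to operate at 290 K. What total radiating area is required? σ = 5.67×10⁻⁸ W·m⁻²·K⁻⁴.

A ≈ 1.74 m²

P = εσA T⁴ ⇒ A = P/(εσT⁴).
T⁴ = 7.073×10⁹ K⁴.
A = 634/(0.91 × 5.67×10⁻⁸ × 7.073×10⁹).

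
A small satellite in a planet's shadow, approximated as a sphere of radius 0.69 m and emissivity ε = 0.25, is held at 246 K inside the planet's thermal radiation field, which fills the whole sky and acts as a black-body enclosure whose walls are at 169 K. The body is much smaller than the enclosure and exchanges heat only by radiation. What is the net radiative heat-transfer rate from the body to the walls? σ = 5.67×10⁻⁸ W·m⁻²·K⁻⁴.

P_net ≈ 241 W

For a small grey body in a large enclosure: P_net = εσA(T_body⁴ − T_wall⁴).
A = 4πr² = 5.983 m²; T_body⁴ − T_wall⁴ = 3.662×10⁹ − 8.157×10⁸ = 2.846×10⁹ K⁴.
|P_net| = 0.25·5.67×10⁻⁸·5.983·2.846×10⁹.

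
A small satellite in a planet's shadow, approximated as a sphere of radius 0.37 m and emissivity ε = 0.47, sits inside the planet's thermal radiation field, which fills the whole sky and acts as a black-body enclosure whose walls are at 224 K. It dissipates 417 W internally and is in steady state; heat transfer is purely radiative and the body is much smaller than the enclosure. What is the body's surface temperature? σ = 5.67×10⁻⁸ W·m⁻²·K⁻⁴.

For a small grey body in a large enclosure, net radiated power = εσA(T⁴ − T_w⁴).
Steady state: P = εσA(T⁴ − T_w⁴) with A = 4πr² = 1.720 m².
T⁴ = P/(εσA) + T_w⁴ = 417/(0.47·5.67×10⁻⁸·1.720) + (224)⁴
    = 9.096×10⁹ + 2.518×10⁹ = 1.161×10¹⁰ K⁴.

T ≈ 328 K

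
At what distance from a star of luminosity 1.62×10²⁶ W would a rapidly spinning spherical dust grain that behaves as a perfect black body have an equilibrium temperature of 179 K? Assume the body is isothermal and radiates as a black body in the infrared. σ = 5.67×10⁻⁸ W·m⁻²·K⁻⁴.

For an isothermal black-emitting sphere, (1−a)S·πr² = σ·4πr²·T⁴ ⇒ S = 4σT⁴/(1−a).
S = 4·5.67×10⁻⁸·(179)⁴/1.00 = 232.8 W/m².
Flux falls as S = L/(4πd²), so d = √(L/(4πS)) = √(1.62×10²⁶/(4π·232.8)).

d ≈ 2.35×10¹¹ m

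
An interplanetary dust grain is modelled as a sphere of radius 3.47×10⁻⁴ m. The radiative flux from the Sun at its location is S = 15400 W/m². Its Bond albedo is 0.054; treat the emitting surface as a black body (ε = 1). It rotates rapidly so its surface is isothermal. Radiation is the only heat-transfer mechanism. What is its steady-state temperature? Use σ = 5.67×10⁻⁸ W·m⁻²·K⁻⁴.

T ≈ 503 K

At equilibrium, absorbed power = emitted power.
Absorbing cross-section = πr² = 3.783×10⁻⁷ m²; emitting surface = 4πr² = 1.513×10⁻⁶ m² (ratio 4).
(1−a)S·A_cross = εσ·A_surf·T⁴  ⇒  T⁴ = (1−a)S/(4σ).
T⁴ = 0.946·15400/(4·5.67×10⁻⁸) = 6.423×10¹⁰ K⁴.
T = (6.423×10¹⁰)^(1/4).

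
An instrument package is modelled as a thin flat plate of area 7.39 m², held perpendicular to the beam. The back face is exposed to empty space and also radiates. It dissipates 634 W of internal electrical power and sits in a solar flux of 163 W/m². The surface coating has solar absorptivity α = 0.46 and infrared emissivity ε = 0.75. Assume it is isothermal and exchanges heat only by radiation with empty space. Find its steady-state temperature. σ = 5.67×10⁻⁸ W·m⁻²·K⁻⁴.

T ≈ 209 K

At steady state, absorbed solar power + internal power = radiated power.
Absorbed: α·S·A_cross = 0.46·163·7.390 = 554.1 W (cross-section A).
Total input = 554.1 + 634 = 1188 W.
Radiated: εσ·A_surf·T⁴ with A_surf = 2A = 14.78 m².
T⁴ = 1188/(0.75·5.67×10⁻⁸·14.78) = 1.890×10⁹ K⁴.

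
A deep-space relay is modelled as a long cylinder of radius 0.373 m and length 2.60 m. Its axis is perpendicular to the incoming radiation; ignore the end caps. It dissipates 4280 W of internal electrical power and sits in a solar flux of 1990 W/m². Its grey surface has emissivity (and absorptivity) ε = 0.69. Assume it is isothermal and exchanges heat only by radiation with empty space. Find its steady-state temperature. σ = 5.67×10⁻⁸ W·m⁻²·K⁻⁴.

T ≈ 413 K

At steady state, absorbed solar power + internal power = radiated power.
Absorbed: α·S·A_cross = 0.69·1990·1.940 = 2663 W (cross-section 2rL).
Total input = 2663 + 4280 = 6943 W.
Radiated: εσ·A_surf·T⁴ with A_surf = 2πrL = 6.093 m².
T⁴ = 6943/(0.69·5.67×10⁻⁸·6.093) = 2.913×10¹⁰ K⁴.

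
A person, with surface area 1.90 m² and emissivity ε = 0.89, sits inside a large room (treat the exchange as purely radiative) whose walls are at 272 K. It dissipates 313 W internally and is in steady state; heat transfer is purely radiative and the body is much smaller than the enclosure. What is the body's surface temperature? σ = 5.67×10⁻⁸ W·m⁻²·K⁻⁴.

T ≈ 306 K

For a small grey body in a large enclosure, net radiated power = εσA(T⁴ − T_w⁴).
Steady state: P = εσA(T⁴ − T_w⁴) with A = 1.90 m².
T⁴ = P/(εσA) + T_w⁴ = 313/(0.89·5.67×10⁻⁸·1.900) + (272)⁴
    = 3.265×10⁹ + 5.474×10⁹ = 8.738×10⁹ K⁴.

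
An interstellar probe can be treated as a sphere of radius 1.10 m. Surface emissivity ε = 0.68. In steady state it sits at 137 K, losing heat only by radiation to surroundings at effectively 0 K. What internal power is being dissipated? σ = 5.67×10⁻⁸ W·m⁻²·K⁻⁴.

P ≈ 207 W

Steady state: P = εσA T⁴.
A = 4πr² = 15.21 m²; T⁴ = (137)⁴ = 3.523×10⁸ K⁴.
P = 0.68 × 5.67×10⁻⁸ × 15.21 × 3.523×10⁸.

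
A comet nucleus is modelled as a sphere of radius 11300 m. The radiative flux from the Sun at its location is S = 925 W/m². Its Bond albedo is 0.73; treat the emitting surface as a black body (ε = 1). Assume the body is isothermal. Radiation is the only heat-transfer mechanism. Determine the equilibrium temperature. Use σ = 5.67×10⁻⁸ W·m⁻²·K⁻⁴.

T ≈ 182 K

At equilibrium, absorbed power = emitted power.
Absorbing cross-section = πr² = 4.011×10⁸ m²; emitting surface = 4πr² = 1.605×10⁹ m² (ratio 4).
(1−a)S·A_cross = εσ·A_surf·T⁴  ⇒  T⁴ = (1−a)S/(4σ).
T⁴ = 0.270·925/(4·5.67×10⁻⁸) = 1.101×10⁹ K⁴.
T = (1.101×10⁹)^(1/4).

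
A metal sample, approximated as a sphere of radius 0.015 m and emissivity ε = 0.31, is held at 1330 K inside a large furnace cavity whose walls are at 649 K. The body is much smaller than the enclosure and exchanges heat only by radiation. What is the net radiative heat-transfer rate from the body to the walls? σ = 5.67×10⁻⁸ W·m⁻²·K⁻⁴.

P_net ≈ 147 W

For a small grey body in a large enclosure: P_net = εσA(T_body⁴ − T_wall⁴).
A = 4πr² = 0.002827 m²; T_body⁴ − T_wall⁴ = 3.129×10¹² − 1.774×10¹¹ = 2.952×10¹² K⁴.
|P_net| = 0.31·5.67×10⁻⁸·0.002827·2.952×10¹².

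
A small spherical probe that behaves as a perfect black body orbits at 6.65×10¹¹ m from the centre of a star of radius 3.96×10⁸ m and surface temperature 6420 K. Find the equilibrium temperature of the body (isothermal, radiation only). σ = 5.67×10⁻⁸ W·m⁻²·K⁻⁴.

T ≈ 111 K

The star's surface emits σT_*⁴; at distance d the flux is S = σT_*⁴(R_*/d)².
S = 5.67×10⁻⁸·(6420)⁴·(3.96×10⁸/6.65×10¹¹)² = 34.16 W/m².
For an isothermal sphere T⁴ = (1−a)S/(4σ) = 1.506×10⁸ K⁴.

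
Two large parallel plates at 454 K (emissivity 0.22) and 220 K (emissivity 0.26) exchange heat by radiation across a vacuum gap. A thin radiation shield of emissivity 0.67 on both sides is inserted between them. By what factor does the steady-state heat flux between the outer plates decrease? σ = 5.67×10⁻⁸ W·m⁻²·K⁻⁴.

Without shield: q₀ = σΔ(T⁴)/(1/ε₁+1/ε₂−1) with denominator 7.392.
With shield the two gaps are in series; the resistances add: (1/ε₁+1/ε_s−1)+(1/ε_s+1/ε₂−1) = 5.038+4.339 = 9.377.
Heat-flux ratio q₀/q = 9.377/7.392.

factor ≈ 1.27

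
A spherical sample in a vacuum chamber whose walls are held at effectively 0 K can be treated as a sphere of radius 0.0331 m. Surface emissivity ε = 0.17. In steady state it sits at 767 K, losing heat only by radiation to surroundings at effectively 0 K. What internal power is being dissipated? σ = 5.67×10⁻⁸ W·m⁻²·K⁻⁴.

Steady state: P = εσA T⁴.
A = 4πr² = 0.01377 m²; T⁴ = (767)⁴ = 3.461×10¹¹ K⁴.
P = 0.17 × 5.67×10⁻⁸ × 0.01377 × 3.461×10¹¹.

P ≈ 45.9 W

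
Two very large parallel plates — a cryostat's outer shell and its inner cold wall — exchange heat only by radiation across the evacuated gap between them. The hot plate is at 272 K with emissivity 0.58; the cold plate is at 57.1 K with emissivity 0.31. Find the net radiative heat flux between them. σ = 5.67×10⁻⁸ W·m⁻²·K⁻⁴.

For two infinite grey parallel plates, q = σ(T₁⁴ − T₂⁴)/(1/ε₁ + 1/ε₂ − 1).
T₁⁴ − T₂⁴ = 5.474×10⁹ − 1.063×10⁷ = 5.463×10⁹ K⁴.
1/ε₁ + 1/ε₂ − 1 = 1.724 + 3.226 − 1 = 3.950.
q = 5.67×10⁻⁸ × 5.463×10⁹ / 3.950.

q ≈ 78.4 W/m²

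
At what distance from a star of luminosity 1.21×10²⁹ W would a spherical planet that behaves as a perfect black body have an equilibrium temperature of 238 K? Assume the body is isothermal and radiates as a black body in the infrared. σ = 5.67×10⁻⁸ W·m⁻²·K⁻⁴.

d ≈ 3.64×10¹² m

For an isothermal black-emitting sphere, (1−a)S·πr² = σ·4πr²·T⁴ ⇒ S = 4σT⁴/(1−a).
S = 4·5.67×10⁻⁸·(238)⁴/1.00 = 727.7 W/m².
Flux falls as S = L/(4πd²), so d = √(L/(4πS)) = √(1.21×10²⁹/(4π·727.7)).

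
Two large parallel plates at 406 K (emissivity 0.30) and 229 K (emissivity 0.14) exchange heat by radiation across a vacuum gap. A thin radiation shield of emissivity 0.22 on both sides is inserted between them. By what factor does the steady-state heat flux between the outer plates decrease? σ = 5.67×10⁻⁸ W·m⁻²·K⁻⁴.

Without shield: q₀ = σΔ(T⁴)/(1/ε₁+1/ε₂−1) with denominator 9.476.
With shield the two gaps are in series; the resistances add: (1/ε₁+1/ε_s−1)+(1/ε_s+1/ε₂−1) = 6.879+10.69 = 17.57.
Heat-flux ratio q₀/q = 17.57/9.476.

factor ≈ 1.85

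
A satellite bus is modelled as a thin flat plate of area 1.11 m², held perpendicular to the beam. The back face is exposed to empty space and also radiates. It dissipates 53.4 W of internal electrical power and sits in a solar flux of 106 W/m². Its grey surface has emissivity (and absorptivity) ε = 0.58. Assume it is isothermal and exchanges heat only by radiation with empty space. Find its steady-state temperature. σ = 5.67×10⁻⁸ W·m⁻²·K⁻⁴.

T ≈ 202 K

At steady state, absorbed solar power + internal power = radiated power.
Absorbed: α·S·A_cross = 0.58·106·1.110 = 68.24 W (cross-section A).
Total input = 68.24 + 53.4 = 121.6 W.
Radiated: εσ·A_surf·T⁴ with A_surf = 2A = 2.220 m².
T⁴ = 121.6/(0.58·5.67×10⁻⁸·2.220) = 1.666×10⁹ K⁴.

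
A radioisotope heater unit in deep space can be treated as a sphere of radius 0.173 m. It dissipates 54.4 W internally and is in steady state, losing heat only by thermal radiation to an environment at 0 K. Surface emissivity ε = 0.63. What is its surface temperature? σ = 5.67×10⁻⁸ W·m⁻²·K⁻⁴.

Steady state: internal power = radiated power, P = εσA T⁴.
Radiating area A = 4πr² = 0.3761 m².
T⁴ = P/(εσA) = 54.4/(0.63·5.67×10⁻⁸·0.3761) = 4.049×10⁹ K⁴.
T = (4.049×10⁹)^(1/4).

T ≈ 252 K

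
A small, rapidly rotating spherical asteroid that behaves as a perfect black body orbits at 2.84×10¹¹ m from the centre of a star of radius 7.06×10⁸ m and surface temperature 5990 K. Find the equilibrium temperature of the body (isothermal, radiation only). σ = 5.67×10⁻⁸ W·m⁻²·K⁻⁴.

T ≈ 211 K

The star's surface emits σT_*⁴; at distance d the flux is S = σT_*⁴(R_*/d)².
S = 5.67×10⁻⁸·(5990)⁴·(7.06×10⁸/2.84×10¹¹)² = 451.1 W/m².
For an isothermal sphere T⁴ = (1−a)S/(4σ) = 1.989×10⁹ K⁴.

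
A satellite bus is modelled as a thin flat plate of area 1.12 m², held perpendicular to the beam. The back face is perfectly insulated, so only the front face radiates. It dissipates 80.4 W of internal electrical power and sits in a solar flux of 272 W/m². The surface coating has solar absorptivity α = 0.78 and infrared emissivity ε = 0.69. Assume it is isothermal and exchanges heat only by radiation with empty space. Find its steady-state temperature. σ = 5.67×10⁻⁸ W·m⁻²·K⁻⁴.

T ≈ 292 K

At steady state, absorbed solar power + internal power = radiated power.
Absorbed: α·S·A_cross = 0.78·272·1.120 = 237.6 W (cross-section A).
Total input = 237.6 + 80.4 = 318.0 W.
Radiated: εσ·A_surf·T⁴ with A_surf = A = 1.120 m².
T⁴ = 318.0/(0.69·5.67×10⁻⁸·1.120) = 7.258×10⁹ K⁴.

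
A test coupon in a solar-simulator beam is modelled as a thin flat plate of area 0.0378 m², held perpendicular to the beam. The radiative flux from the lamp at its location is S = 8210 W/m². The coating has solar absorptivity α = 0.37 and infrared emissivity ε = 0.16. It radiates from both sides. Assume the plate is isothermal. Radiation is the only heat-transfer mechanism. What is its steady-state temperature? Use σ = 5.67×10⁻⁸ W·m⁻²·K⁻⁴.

T ≈ 640 K

At equilibrium, absorbed power = emitted power.
Absorbing cross-section = A = 0.03780 m²; emitting surface = 2A = 0.07560 m² (ratio 2).
αS·A_cross = εσ·A_surf·T⁴  ⇒  T⁴ = αS/(ε·2σ).
T⁴ = 0.370·8210/(0.16·2·5.67×10⁻⁸) = 1.674×10¹¹ K⁴.
T = (1.674×10¹¹)^(1/4).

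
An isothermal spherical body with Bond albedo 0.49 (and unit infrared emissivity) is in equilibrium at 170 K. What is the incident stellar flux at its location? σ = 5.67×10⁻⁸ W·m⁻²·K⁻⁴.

(1−a)S·πr² = σ·4πr²·T⁴ ⇒ S = 4σT⁴/(1−a).
S = 4·5.67×10⁻⁸·8.352×10⁸/0.510.

S ≈ 371 W/m²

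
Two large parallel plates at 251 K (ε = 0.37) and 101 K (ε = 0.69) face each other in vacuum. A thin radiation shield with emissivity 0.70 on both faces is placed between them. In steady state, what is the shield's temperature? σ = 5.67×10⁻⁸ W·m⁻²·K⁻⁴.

T_s ≈ 199 K

In steady state the net flux on the hot side equals that on the cold side.
σ(T₁⁴−T_s⁴)/D₁ = σ(T_s⁴−T₂⁴)/D₂, with D₁ = 1/ε₁+1/ε_s−1 = 3.131, D₂ = 1/ε_s+1/ε₂−1 = 1.878.
Solve for T_s⁴: T_s⁴ = (D₂·T₁⁴ + D₁·T₂⁴)/(D₁+D₂) = 1.553×10⁹ K⁴.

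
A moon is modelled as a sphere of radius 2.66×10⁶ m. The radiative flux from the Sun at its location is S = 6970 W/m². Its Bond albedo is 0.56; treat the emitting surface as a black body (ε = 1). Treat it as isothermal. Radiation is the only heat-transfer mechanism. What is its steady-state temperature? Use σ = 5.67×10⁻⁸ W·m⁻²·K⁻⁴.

T ≈ 341 K

At equilibrium, absorbed power = emitted power.
Absorbing cross-section = πr² = 2.223×10¹³ m²; emitting surface = 4πr² = 8.891×10¹³ m² (ratio 4).
(1−a)S·A_cross = εσ·A_surf·T⁴  ⇒  T⁴ = (1−a)S/(4σ).
T⁴ = 0.440·6970/(4·5.67×10⁻⁸) = 1.352×10¹⁰ K⁴.
T = (1.352×10¹⁰)^(1/4).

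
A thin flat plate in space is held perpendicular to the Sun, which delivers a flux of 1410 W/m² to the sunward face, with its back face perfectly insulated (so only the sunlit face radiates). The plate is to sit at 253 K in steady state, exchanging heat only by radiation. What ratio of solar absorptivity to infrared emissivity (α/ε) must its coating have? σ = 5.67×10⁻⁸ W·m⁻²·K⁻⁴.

α/ε ≈ 0.165

Balance: αS·A = εσ·1A·T⁴ ⇒ α/ε = σT⁴/S.
α/ε = 5.67×10⁻⁸·(253)⁴/1410 = 5.67×10⁻⁸·4.097×10⁹/1410.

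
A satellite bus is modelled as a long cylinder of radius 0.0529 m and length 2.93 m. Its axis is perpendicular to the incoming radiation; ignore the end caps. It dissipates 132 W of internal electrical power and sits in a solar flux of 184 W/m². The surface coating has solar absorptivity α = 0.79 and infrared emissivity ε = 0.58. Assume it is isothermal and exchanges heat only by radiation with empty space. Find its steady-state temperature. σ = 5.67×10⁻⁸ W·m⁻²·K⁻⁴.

T ≈ 273 K

At steady state, absorbed solar power + internal power = radiated power.
Absorbed: α·S·A_cross = 0.79·184·0.3100 = 45.06 W (cross-section 2rL).
Total input = 45.06 + 132 = 177.1 W.
Radiated: εσ·A_surf·T⁴ with A_surf = 2πrL = 0.9739 m².
T⁴ = 177.1/(0.58·5.67×10⁻⁸·0.9739) = 5.529×10⁹ K⁴.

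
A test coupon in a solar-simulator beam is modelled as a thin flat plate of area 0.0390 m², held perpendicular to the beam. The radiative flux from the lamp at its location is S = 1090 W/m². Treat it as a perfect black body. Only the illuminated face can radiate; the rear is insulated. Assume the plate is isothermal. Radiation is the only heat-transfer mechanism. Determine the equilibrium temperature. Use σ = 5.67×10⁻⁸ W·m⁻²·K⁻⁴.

T ≈ 372 K

At equilibrium, absorbed power = emitted power.
Absorbing cross-section = A = 0.03900 m²; emitting surface = A = 0.03900 m² (ratio 1).
S·A_cross = εσ·A_surf·T⁴  ⇒  T⁴ = S/(1σ).
T⁴ = 1.00·1090/(1·5.67×10⁻⁸) = 1.922×10¹⁰ K⁴.
T = (1.922×10¹⁰)^(1/4).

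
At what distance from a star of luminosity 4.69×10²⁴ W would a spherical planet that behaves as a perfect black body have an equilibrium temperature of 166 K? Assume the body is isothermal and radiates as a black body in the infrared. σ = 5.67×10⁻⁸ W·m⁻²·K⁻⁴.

d ≈ 4.66×10¹⁰ m

For an isothermal black-emitting sphere, (1−a)S·πr² = σ·4πr²·T⁴ ⇒ S = 4σT⁴/(1−a).
S = 4·5.67×10⁻⁸·(166)⁴/1.00 = 172.2 W/m².
Flux falls as S = L/(4πd²), so d = √(L/(4πS)) = √(4.69×10²⁴/(4π·172.2)).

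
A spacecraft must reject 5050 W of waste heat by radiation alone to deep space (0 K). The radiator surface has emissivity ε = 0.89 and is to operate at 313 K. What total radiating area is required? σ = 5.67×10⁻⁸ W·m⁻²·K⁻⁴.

P = εσA T⁴ ⇒ A = P/(εσT⁴).
T⁴ = 9.598×10⁹ K⁴.
A = 5050/(0.89 × 5.67×10⁻⁸ × 9.598×10⁹).

A ≈ 10.4 m²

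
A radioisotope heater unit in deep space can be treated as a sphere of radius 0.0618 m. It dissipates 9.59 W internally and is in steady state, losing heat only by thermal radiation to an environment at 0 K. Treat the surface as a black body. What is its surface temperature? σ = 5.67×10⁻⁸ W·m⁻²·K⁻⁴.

T ≈ 244 K

Steady state: internal power = radiated power, P = εσA T⁴.
Radiating area A = 4πr² = 0.04799 m².
T⁴ = P/(εσA) = 9.59/(1.0·5.67×10⁻⁸·0.04799) = 3.524×10⁹ K⁴.
T = (3.524×10⁹)^(1/4).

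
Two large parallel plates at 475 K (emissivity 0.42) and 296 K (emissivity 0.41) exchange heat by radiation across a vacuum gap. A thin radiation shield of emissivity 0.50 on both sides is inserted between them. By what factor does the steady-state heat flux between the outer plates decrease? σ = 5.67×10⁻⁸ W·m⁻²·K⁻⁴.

Without shield: q₀ = σΔ(T⁴)/(1/ε₁+1/ε₂−1) with denominator 3.820.
With shield the two gaps are in series; the resistances add: (1/ε₁+1/ε_s−1)+(1/ε_s+1/ε₂−1) = 3.381+3.439 = 6.820.
Heat-flux ratio q₀/q = 6.820/3.820.

factor ≈ 1.79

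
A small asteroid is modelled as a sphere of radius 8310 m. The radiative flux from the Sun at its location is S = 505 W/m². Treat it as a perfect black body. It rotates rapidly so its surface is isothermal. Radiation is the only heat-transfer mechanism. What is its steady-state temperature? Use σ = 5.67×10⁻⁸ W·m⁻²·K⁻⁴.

At equilibrium, absorbed power = emitted power.
Absorbing cross-section = πr² = 2.169×10⁸ m²; emitting surface = 4πr² = 8.678×10⁸ m² (ratio 4).
S·A_cross = εσ·A_surf·T⁴  ⇒  T⁴ = S/(4σ).
T⁴ = 1.00·505/(4·5.67×10⁻⁸) = 2.227×10⁹ K⁴.
T = (2.227×10⁹)^(1/4).

T ≈ 217 K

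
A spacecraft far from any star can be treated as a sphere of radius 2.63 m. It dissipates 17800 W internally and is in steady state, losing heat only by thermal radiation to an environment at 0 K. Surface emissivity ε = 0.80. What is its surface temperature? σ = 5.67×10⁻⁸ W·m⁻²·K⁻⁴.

Steady state: internal power = radiated power, P = εσA T⁴.
Radiating area A = 4πr² = 86.92 m².
T⁴ = P/(εσA) = 17800/(0.80·5.67×10⁻⁸·86.92) = 4.515×10⁹ K⁴.
T = (4.515×10⁹)^(1/4).

T ≈ 259 K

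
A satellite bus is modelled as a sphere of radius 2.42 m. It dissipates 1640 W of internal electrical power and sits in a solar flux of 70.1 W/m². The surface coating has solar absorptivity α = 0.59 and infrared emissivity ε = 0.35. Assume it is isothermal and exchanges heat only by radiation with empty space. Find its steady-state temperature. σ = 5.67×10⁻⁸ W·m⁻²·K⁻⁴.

At steady state, absorbed solar power + internal power = radiated power.
Absorbed: α·S·A_cross = 0.59·70.1·18.40 = 760.9 W (cross-section πr²).
Total input = 760.9 + 1640 = 2401 W.
Radiated: εσ·A_surf·T⁴ with A_surf = 4πr² = 73.59 m².
T⁴ = 2401/(0.35·5.67×10⁻⁸·73.59) = 1.644×10⁹ K⁴.

T ≈ 201 K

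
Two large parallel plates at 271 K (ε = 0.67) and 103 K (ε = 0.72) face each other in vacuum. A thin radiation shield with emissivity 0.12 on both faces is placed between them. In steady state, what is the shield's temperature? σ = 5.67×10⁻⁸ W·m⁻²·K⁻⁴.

In steady state the net flux on the hot side equals that on the cold side.
σ(T₁⁴−T_s⁴)/D₁ = σ(T_s⁴−T₂⁴)/D₂, with D₁ = 1/ε₁+1/ε_s−1 = 8.826, D₂ = 1/ε_s+1/ε₂−1 = 8.722.
Solve for T_s⁴: T_s⁴ = (D₂·T₁⁴ + D₁·T₂⁴)/(D₁+D₂) = 2.737×10⁹ K⁴.

T_s ≈ 229 K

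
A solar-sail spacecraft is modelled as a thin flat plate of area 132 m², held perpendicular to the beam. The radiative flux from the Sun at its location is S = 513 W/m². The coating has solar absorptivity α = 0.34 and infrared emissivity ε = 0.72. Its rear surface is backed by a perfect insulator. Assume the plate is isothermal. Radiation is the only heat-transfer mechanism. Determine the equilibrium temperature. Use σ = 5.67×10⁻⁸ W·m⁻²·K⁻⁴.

T ≈ 256 K

At equilibrium, absorbed power = emitted power.
Absorbing cross-section = A = 132.0 m²; emitting surface = A = 132.0 m² (ratio 1).
αS·A_cross = εσ·A_surf·T⁴  ⇒  T⁴ = αS/(ε·1σ).
T⁴ = 0.340·513/(0.72·1·5.67×10⁻⁸) = 4.272×10⁹ K⁴.
T = (4.272×10⁹)^(1/4).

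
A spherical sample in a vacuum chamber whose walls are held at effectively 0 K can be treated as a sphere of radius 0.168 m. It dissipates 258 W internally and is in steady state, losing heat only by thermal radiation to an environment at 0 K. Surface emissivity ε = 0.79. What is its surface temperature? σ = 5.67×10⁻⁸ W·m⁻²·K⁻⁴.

T ≈ 357 K

Steady state: internal power = radiated power, P = εσA T⁴.
Radiating area A = 4πr² = 0.3547 m².
T⁴ = P/(εσA) = 258/(0.79·5.67×10⁻⁸·0.3547) = 1.624×10¹⁰ K⁴.
T = (1.624×10¹⁰)^(1/4).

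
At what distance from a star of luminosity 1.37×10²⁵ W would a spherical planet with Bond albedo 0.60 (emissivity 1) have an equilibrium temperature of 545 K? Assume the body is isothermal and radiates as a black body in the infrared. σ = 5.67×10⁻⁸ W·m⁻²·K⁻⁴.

For an isothermal black-emitting sphere, (1−a)S·πr² = σ·4πr²·T⁴ ⇒ S = 4σT⁴/(1−a).
S = 4·5.67×10⁻⁸·(545)⁴/0.400 = 50020 W/m².
Flux falls as S = L/(4πd²), so d = √(L/(4πS)) = √(1.37×10²⁵/(4π·50020)).

d ≈ 4.67×10⁹ m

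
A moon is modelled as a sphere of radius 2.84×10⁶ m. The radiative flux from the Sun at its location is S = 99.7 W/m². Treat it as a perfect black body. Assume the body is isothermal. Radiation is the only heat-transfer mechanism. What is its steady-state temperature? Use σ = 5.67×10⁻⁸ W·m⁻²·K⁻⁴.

At equilibrium, absorbed power = emitted power.
Absorbing cross-section = πr² = 2.534×10¹³ m²; emitting surface = 4πr² = 1.014×10¹⁴ m² (ratio 4).
S·A_cross = εσ·A_surf·T⁴  ⇒  T⁴ = S/(4σ).
T⁴ = 1.00·99.7/(4·5.67×10⁻⁸) = 4.396×10⁸ K⁴.
T = (4.396×10⁸)^(1/4).

T ≈ 145 K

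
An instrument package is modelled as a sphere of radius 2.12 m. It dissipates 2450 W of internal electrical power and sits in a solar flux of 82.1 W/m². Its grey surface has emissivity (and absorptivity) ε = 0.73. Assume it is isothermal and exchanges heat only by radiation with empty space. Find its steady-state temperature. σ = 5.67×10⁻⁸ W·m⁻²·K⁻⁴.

At steady state, absorbed solar power + internal power = radiated power.
Absorbed: α·S·A_cross = 0.73·82.1·14.12 = 846.2 W (cross-section πr²).
Total input = 846.2 + 2450 = 3296 W.
Radiated: εσ·A_surf·T⁴ with A_surf = 4πr² = 56.48 m².
T⁴ = 3296/(0.73·5.67×10⁻⁸·56.48) = 1.410×10⁹ K⁴.

T ≈ 194 K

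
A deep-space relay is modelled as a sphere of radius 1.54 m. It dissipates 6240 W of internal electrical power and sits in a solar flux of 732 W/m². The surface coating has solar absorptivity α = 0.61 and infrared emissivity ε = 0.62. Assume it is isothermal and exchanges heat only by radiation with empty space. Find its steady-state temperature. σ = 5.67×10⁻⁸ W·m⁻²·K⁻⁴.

At steady state, absorbed solar power + internal power = radiated power.
Absorbed: α·S·A_cross = 0.61·732·7.451 = 3327 W (cross-section πr²).
Total input = 3327 + 6240 = 9567 W.
Radiated: εσ·A_surf·T⁴ with A_surf = 4πr² = 29.80 m².
T⁴ = 9567/(0.62·5.67×10⁻⁸·29.80) = 9.132×10⁹ K⁴.

T ≈ 309 K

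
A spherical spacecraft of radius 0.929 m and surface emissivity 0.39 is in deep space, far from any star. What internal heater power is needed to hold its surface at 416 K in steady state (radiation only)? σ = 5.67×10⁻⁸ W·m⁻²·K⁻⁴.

P = εσ·4πr²·T⁴.
4πr² = 10.85 m²; T⁴ = 2.995×10¹⁰ K⁴.
P = 0.39·5.67×10⁻⁸·10.85·2.995×10¹⁰.

P ≈ 7180 W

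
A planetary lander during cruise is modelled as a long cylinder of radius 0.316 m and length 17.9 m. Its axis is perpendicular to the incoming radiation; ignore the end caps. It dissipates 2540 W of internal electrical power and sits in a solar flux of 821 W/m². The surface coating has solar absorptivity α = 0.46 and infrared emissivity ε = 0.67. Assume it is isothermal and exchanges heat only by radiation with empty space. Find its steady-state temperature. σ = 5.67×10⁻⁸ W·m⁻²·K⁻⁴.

At steady state, absorbed solar power + internal power = radiated power.
Absorbed: α·S·A_cross = 0.46·821·11.31 = 4272 W (cross-section 2rL).
Total input = 4272 + 2540 = 6812 W.
Radiated: εσ·A_surf·T⁴ with A_surf = 2πrL = 35.54 m².
T⁴ = 6812/(0.67·5.67×10⁻⁸·35.54) = 5.046×10⁹ K⁴.

T ≈ 267 K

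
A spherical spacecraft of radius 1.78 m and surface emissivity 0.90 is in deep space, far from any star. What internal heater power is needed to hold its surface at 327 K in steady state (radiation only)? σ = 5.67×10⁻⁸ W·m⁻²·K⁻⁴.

P ≈ 23200 W

P = εσ·4πr²·T⁴.
4πr² = 39.82 m²; T⁴ = 1.143×10¹⁰ K⁴.
P = 0.90·5.67×10⁻⁸·39.82·1.143×10¹⁰.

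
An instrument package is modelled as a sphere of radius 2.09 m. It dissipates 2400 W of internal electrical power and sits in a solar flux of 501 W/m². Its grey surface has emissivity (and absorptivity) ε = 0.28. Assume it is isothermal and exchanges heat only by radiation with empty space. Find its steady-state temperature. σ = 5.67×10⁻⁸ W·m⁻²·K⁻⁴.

At steady state, absorbed solar power + internal power = radiated power.
Absorbed: α·S·A_cross = 0.28·501·13.72 = 1925 W (cross-section πr²).
Total input = 1925 + 2400 = 4325 W.
Radiated: εσ·A_surf·T⁴ with A_surf = 4πr² = 54.89 m².
T⁴ = 4325/(0.28·5.67×10⁻⁸·54.89) = 4.963×10⁹ K⁴.

T ≈ 265 K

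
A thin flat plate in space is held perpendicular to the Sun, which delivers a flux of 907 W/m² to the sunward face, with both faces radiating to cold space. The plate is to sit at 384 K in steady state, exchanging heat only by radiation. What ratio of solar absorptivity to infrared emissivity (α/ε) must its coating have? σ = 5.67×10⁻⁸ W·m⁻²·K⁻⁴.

α/ε ≈ 2.72

Balance: αS·A = εσ·2A·T⁴ ⇒ α/ε = 2σT⁴/S.
α/ε = 2·5.67×10⁻⁸·(384)⁴/907 = 2·5.67×10⁻⁸·2.174×10¹⁰/907.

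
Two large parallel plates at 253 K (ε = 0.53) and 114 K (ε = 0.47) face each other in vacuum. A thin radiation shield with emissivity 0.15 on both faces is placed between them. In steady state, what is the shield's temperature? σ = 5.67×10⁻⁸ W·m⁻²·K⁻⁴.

In steady state the net flux on the hot side equals that on the cold side.
σ(T₁⁴−T_s⁴)/D₁ = σ(T_s⁴−T₂⁴)/D₂, with D₁ = 1/ε₁+1/ε_s−1 = 7.553, D₂ = 1/ε_s+1/ε₂−1 = 7.794.
Solve for T_s⁴: T_s⁴ = (D₂·T₁⁴ + D₁·T₂⁴)/(D₁+D₂) = 2.164×10⁹ K⁴.

T_s ≈ 216 K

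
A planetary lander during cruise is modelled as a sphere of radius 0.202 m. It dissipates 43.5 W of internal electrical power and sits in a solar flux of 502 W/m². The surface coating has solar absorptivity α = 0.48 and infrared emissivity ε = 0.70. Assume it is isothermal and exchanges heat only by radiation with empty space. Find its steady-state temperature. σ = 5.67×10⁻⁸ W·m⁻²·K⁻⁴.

At steady state, absorbed solar power + internal power = radiated power.
Absorbed: α·S·A_cross = 0.48·502·0.1282 = 30.89 W (cross-section πr²).
Total input = 30.89 + 43.5 = 74.39 W.
Radiated: εσ·A_surf·T⁴ with A_surf = 4πr² = 0.5128 m².
T⁴ = 74.39/(0.70·5.67×10⁻⁸·0.5128) = 3.655×10⁹ K⁴.

T ≈ 246 K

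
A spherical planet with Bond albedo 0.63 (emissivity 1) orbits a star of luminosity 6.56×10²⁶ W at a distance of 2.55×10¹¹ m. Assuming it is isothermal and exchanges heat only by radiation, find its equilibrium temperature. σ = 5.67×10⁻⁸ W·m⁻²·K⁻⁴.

First find the stellar flux at distance d: S = L/(4πd²) = 6.56×10²⁶/(4π·(2.55×10¹¹)²) = 802.8 W/m².
For an isothermal sphere, absorbed (1−a)S·πr² = emitted σ·4πr²·T⁴, so T⁴ = (1−a)S/(4σ).
T⁴ = 0.370·802.8/(4·5.67×10⁻⁸) = 1.310×10⁹ K⁴.

T ≈ 190 K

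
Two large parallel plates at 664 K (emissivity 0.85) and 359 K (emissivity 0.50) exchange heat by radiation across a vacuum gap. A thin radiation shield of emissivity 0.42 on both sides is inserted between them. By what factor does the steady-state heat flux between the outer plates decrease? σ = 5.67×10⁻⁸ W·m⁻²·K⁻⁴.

Without shield: q₀ = σΔ(T⁴)/(1/ε₁+1/ε₂−1) with denominator 2.176.
With shield the two gaps are in series; the resistances add: (1/ε₁+1/ε_s−1)+(1/ε_s+1/ε₂−1) = 2.557+3.381 = 5.938.
Heat-flux ratio q₀/q = 5.938/2.176.

factor ≈ 2.73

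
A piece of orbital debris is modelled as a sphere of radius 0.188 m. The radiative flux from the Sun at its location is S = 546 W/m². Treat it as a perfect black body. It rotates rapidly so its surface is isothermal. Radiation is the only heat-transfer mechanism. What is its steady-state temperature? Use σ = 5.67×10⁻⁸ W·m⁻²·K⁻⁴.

At equilibrium, absorbed power = emitted power.
Absorbing cross-section = πr² = 0.1110 m²; emitting surface = 4πr² = 0.4441 m² (ratio 4).
S·A_cross = εσ·A_surf·T⁴  ⇒  T⁴ = S/(4σ).
T⁴ = 1.00·546/(4·5.67×10⁻⁸) = 2.407×10⁹ K⁴.
T = (2.407×10⁹)^(1/4).

T ≈ 222 K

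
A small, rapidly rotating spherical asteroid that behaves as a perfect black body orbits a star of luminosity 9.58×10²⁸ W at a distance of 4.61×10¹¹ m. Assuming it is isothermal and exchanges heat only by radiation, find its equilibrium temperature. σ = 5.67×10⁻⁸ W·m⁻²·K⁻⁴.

T ≈ 631 K

First find the stellar flux at distance d: S = L/(4πd²) = 9.58×10²⁸/(4π·(4.61×10¹¹)²) = 35870 W/m².
For an isothermal sphere, absorbed (1−a)S·πr² = emitted σ·4πr²·T⁴, so T⁴ = (1−a)S/(4σ).
T⁴ = 1.00·35870/(4·5.67×10⁻⁸) = 1.582×10¹¹ K⁴.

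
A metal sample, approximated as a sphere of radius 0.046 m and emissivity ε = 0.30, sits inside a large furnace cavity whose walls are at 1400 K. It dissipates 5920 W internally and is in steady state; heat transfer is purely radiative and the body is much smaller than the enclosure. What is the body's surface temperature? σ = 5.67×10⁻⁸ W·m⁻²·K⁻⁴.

T ≈ 2030 K

For a small grey body in a large enclosure, net radiated power = εσA(T⁴ − T_w⁴).
Steady state: P = εσA(T⁴ − T_w⁴) with A = 4πr² = 0.02659 m².
T⁴ = P/(εσA) + T_w⁴ = 5920/(0.30·5.67×10⁻⁸·0.02659) + (1400)⁴
    = 1.309×10¹³ + 3.842×10¹² = 1.693×10¹³ K⁴.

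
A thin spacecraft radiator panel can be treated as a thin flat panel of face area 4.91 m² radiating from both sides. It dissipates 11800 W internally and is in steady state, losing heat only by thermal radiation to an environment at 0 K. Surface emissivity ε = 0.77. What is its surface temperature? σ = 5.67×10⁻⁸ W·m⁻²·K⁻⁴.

Steady state: internal power = radiated power, P = εσA T⁴.
Radiating area A = 2·4.91 = 9.820 m².
T⁴ = P/(εσA) = 11800/(0.77·5.67×10⁻⁸·9.820) = 2.752×10¹⁰ K⁴.
T = (2.752×10¹⁰)^(1/4).

T ≈ 407 K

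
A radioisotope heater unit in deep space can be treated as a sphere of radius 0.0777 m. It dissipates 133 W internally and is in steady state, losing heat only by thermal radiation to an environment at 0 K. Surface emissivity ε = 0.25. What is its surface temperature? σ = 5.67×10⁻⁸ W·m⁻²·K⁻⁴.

Steady state: internal power = radiated power, P = εσA T⁴.
Radiating area A = 4πr² = 0.07587 m².
T⁴ = P/(εσA) = 133/(0.25·5.67×10⁻⁸·0.07587) = 1.237×10¹¹ K⁴.
T = (1.237×10¹¹)^(1/4).

T ≈ 593 K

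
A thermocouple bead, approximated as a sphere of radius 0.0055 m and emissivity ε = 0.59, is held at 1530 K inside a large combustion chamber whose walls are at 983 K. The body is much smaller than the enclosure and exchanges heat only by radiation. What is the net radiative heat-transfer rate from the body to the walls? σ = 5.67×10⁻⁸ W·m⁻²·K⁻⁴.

For a small grey body in a large enclosure: P_net = εσA(T_body⁴ − T_wall⁴).
A = 4πr² = 3.801×10⁻⁴ m²; T_body⁴ − T_wall⁴ = 5.480×10¹² − 9.337×10¹¹ = 4.546×10¹² K⁴.
|P_net| = 0.59·5.67×10⁻⁸·3.801×10⁻⁴·4.546×10¹².

P_net ≈ 57.8 W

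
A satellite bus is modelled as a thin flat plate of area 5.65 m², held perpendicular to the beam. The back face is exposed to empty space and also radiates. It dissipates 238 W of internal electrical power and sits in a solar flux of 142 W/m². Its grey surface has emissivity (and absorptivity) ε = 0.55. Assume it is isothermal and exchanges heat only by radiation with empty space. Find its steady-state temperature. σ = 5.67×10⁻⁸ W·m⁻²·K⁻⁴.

At steady state, absorbed solar power + internal power = radiated power.
Absorbed: α·S·A_cross = 0.55·142·5.650 = 441.3 W (cross-section A).
Total input = 441.3 + 238 = 679.3 W.
Radiated: εσ·A_surf·T⁴ with A_surf = 2A = 11.30 m².
T⁴ = 679.3/(0.55·5.67×10⁻⁸·11.30) = 1.928×10⁹ K⁴.

T ≈ 210 K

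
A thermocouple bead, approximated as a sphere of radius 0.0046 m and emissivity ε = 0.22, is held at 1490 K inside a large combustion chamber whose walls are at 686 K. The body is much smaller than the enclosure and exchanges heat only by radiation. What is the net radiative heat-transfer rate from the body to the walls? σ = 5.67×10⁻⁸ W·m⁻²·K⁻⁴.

P_net ≈ 15.6 W

For a small grey body in a large enclosure: P_net = εσA(T_body⁴ − T_wall⁴).
A = 4πr² = 2.659×10⁻⁴ m²; T_body⁴ − T_wall⁴ = 4.929×10¹² − 2.215×10¹¹ = 4.707×10¹² K⁴.
|P_net| = 0.22·5.67×10⁻⁸·2.659×10⁻⁴·4.707×10¹².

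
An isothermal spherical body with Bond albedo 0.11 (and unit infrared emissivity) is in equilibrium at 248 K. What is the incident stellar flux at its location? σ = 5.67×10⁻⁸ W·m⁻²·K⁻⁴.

(1−a)S·πr² = σ·4πr²·T⁴ ⇒ S = 4σT⁴/(1−a).
S = 4·5.67×10⁻⁸·3.783×10⁹/0.890.

S ≈ 964 W/m²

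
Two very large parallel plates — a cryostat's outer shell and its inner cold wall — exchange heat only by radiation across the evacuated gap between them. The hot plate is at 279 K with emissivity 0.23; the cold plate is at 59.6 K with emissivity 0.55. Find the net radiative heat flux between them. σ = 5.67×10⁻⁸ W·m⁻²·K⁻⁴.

For two infinite grey parallel plates, q = σ(T₁⁴ − T₂⁴)/(1/ε₁ + 1/ε₂ − 1).
T₁⁴ − T₂⁴ = 6.059×10⁹ − 1.262×10⁷ = 6.047×10⁹ K⁴.
1/ε₁ + 1/ε₂ − 1 = 4.348 + 1.818 − 1 = 5.166.
q = 5.67×10⁻⁸ × 6.047×10⁹ / 5.166.

q ≈ 66.4 W/m²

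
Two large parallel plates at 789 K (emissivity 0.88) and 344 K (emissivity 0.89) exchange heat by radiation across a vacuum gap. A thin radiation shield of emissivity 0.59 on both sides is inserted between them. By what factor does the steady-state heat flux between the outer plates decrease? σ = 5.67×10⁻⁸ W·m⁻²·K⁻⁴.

Without shield: q₀ = σΔ(T⁴)/(1/ε₁+1/ε₂−1) with denominator 1.260.
With shield the two gaps are in series; the resistances add: (1/ε₁+1/ε_s−1)+(1/ε_s+1/ε₂−1) = 1.831+1.819 = 3.650.
Heat-flux ratio q₀/q = 3.650/1.260.

factor ≈ 2.90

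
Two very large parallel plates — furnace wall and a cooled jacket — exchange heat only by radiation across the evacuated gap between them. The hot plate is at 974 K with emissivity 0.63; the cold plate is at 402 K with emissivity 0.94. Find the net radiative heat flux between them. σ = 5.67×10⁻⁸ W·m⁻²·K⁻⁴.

For two infinite grey parallel plates, q = σ(T₁⁴ − T₂⁴)/(1/ε₁ + 1/ε₂ − 1).
T₁⁴ − T₂⁴ = 9.000×10¹¹ − 2.612×10¹⁰ = 8.739×10¹¹ K⁴.
1/ε₁ + 1/ε₂ − 1 = 1.587 + 1.064 − 1 = 1.651.
q = 5.67×10⁻⁸ × 8.739×10¹¹ / 1.651.

q ≈ 30000 W/m²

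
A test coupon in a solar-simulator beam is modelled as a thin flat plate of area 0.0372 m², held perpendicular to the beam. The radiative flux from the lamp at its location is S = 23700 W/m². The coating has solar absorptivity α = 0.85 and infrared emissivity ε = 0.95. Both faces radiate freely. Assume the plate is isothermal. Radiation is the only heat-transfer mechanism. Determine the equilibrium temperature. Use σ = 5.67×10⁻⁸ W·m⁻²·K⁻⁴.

T ≈ 658 K

At equilibrium, absorbed power = emitted power.
Absorbing cross-section = A = 0.03720 m²; emitting surface = 2A = 0.07440 m² (ratio 2).
αS·A_cross = εσ·A_surf·T⁴  ⇒  T⁴ = αS/(ε·2σ).
T⁴ = 0.850·23700/(0.95·2·5.67×10⁻⁸) = 1.870×10¹¹ K⁴.
T = (1.870×10¹¹)^(1/4).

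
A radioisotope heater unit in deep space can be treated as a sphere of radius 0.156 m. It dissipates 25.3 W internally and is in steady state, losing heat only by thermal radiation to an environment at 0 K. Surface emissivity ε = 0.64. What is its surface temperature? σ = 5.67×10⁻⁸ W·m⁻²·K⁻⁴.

Steady state: internal power = radiated power, P = εσA T⁴.
Radiating area A = 4πr² = 0.3058 m².
T⁴ = P/(εσA) = 25.3/(0.64·5.67×10⁻⁸·0.3058) = 2.280×10⁹ K⁴.
T = (2.280×10⁹)^(1/4).

T ≈ 219 K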